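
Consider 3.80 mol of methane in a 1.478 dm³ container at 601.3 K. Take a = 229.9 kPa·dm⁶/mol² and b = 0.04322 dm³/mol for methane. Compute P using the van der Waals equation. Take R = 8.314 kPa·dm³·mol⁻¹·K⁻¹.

P = nRT/(V − nb) − a n²/V²
nRT/(V − nb) = (3.80)(8.314)(601.3)/(1.478 − 3.80×0.04322) = 18997/1.3138 = 14460 kPa
a n²/V² = (229.9)(3.80)²/(1.478)² = 1519.7 kPa
P = 14460 − 1519.7 = 12940 kPa

P ≈ 12940 kPa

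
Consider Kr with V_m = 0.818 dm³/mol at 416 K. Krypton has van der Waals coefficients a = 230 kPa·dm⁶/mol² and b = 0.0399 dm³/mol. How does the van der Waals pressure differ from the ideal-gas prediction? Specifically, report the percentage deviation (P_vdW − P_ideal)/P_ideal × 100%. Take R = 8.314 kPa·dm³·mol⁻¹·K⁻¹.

-3.00 %

Ideal: P_ideal = RT/V_m = (8.314)(416)/0.818 = 4228.15 kPa
vdW: P = RT/(V_m − b) − a/V_m² = 3458.62/0.778100 − 230/0.669124 = 4444.96 − 343.733 = 4101.23 kPa
% deviation = (4101.23 − 4228.15)/4228.15 × 100% = -3.00%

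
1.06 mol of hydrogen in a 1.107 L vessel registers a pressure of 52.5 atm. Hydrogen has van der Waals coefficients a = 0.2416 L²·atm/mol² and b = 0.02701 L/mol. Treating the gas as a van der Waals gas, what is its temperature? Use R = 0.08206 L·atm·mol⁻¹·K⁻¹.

T = (P + a n²/V²)(V − nb)/(nR)
P + a n²/V² = 52.5 + (0.2416)(1.06)²/(1.107)² = 52.722 atm
V − nb = 1.107 − (1.06)(0.02701) = 1.0784 L
T = (52.722)(1.0784)/((1.06)(0.08206)) = 653.6 K

T ≈ 653.6 K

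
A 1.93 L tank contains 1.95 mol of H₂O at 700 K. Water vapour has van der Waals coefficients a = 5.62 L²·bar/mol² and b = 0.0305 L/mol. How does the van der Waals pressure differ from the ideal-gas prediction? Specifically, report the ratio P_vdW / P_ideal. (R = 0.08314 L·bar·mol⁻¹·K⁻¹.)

P_vdW / P_ideal ≈ 0.9342

Ideal: P_ideal = nRT/V = (1.95)(0.08314)(700)/1.93 = 58.8011 bar
vdW: P = nRT/(V − nb) − a n²/V² = 113.486/1.87053 − 21.3701/3.72490 = 60.6705 − 5.73709 = 54.9334 bar
Ratio = 54.9334/58.8011 = 0.9342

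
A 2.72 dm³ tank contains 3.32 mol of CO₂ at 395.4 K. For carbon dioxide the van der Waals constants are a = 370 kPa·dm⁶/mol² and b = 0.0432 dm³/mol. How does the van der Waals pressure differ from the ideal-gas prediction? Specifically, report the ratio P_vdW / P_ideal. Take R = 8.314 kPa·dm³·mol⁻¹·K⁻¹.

P_vdW / P_ideal ≈ 0.9183

Ideal: P_ideal = nRT/V = (3.32)(8.314)(395.4)/2.72 = 4012.51 kPa
vdW: P = nRT/(V − nb) − a n²/V² = 10914.0/2.57658 − 4078.29/7.39840 = 4235.85 − 551.239 = 3684.61 kPa
Ratio = 3684.61/4012.51 = 0.9183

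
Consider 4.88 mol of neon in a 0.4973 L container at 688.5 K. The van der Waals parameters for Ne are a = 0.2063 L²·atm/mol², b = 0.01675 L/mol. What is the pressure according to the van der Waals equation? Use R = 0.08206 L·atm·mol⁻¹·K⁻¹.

P ≈ 643.6 atm

P = nRT/(V − nb) − a n²/V²
nRT/(V − nb) = (4.88)(0.08206)(688.5)/(0.4973 − 4.88×0.01675) = 275.71/0.41556 = 663.47 atm
a n²/V² = (0.2063)(4.88)²/(0.4973)² = 19.866 atm
P = 663.47 − 19.866 = 643.6 atm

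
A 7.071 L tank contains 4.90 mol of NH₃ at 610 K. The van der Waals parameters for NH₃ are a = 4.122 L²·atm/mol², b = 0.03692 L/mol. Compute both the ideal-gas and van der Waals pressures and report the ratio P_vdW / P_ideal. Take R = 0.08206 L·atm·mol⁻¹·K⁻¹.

P_vdW / P_ideal ≈ 0.9692

Ideal: P_ideal = nRT/V = (4.90)(0.08206)(610)/7.071 = 34.6878 atm
vdW: P = nRT/(V − nb) − a n²/V² = 245.277/6.89009 − 98.9692/49.9990 = 35.5985 − 1.97942 = 33.6191 atm
Ratio = 33.6191/34.6878 = 0.9692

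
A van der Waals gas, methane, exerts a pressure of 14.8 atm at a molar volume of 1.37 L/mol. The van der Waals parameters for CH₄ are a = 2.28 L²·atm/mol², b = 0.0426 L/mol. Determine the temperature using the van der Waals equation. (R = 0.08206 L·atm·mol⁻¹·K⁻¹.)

T = (P + a/V_m²)(V_m − b)/R
P + a/V_m² = 14.8 + 2.28/(1.37)² = 16.015 atm
V_m − b = 1.37 − 0.0426 = 1.3274 L/mol
T = (16.015)(1.3274)/0.08206 = 259.1 K

T ≈ 259.1 K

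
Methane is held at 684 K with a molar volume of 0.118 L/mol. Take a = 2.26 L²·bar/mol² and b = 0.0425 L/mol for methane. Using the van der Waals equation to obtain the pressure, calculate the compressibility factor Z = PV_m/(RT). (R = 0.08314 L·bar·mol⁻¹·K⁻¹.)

P = RT/(V_m − b) − a/V_m² = (0.08314)(684)/(0.118 − 0.0425) − 2.26/(0.118)²
  = 56.868/0.075500 − 162.31 = 753.22 − 162.31 = 590.91 bar
Z = PV_m/(RT) = (590.91)(0.118)/((0.08314)(684)) = 69.727/56.868 = 1.226

Z ≈ 1.226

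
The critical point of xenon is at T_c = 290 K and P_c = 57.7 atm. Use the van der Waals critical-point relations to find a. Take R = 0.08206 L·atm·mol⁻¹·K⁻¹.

From T_c = 8a/(27Rb) and P_c = a/(27b²): a = 27 R² T_c²/(64 P_c).
a = 27×(0.08206)²×(290)²/(64×57.7) = 15291/3692.8 = 4.141 L²·atm/mol²

a ≈ 4.141 L²·atm/mol²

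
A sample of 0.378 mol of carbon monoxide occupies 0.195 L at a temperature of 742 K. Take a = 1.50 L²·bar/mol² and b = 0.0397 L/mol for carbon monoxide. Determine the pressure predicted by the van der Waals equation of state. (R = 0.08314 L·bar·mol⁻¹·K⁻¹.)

P = nRT/(V − nb) − a n²/V²
nRT/(V − nb) = (0.378)(0.08314)(742)/(0.195 − 0.378×0.0397) = 23.319/0.17999 = 129.56 bar
a n²/V² = (1.50)(0.378)²/(0.195)² = 5.6364 bar
P = 129.56 − 5.6364 = 123.9 bar

P ≈ 123.9 bar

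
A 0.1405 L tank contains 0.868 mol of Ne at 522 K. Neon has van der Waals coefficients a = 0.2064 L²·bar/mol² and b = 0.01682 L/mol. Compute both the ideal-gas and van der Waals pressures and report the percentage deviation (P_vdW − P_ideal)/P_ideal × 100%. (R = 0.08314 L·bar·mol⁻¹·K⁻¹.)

8.66 %

Ideal: P_ideal = nRT/V = (0.868)(0.08314)(522)/0.1405 = 268.117 bar
vdW: P = nRT/(V − nb) − a n²/V² = 37.6704/0.125900 − 0.155507/0.0197403 = 299.209 − 7.87764 = 291.331 bar
% deviation = (291.331 − 268.117)/268.117 × 100% = 8.66%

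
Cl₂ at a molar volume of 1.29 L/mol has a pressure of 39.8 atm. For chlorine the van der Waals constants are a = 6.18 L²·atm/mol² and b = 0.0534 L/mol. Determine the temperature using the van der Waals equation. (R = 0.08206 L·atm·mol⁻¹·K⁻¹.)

T ≈ 655.7 K

T = (P + a/V_m²)(V_m − b)/R
P + a/V_m² = 39.8 + 6.18/(1.29)² = 43.514 atm
V_m − b = 1.29 − 0.0534 = 1.2366 L/mol
T = (43.514)(1.2366)/0.08206 = 655.7 K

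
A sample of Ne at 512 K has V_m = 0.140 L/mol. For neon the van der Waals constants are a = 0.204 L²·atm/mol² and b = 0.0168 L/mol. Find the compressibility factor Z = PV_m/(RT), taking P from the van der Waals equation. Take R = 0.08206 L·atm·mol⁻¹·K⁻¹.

Z ≈ 1.102

P = RT/(V_m − b) − a/V_m² = (0.08206)(512)/(0.140 − 0.0168) − 0.204/(0.140)²
  = 42.015/0.12320 − 10.408 = 341.03 − 10.408 = 330.62 atm
Z = PV_m/(RT) = (330.62)(0.140)/((0.08206)(512)) = 46.287/42.015 = 1.102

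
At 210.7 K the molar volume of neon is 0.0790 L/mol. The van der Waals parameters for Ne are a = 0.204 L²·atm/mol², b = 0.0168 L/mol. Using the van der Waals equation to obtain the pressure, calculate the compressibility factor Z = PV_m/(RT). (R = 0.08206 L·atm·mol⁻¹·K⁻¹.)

Z ≈ 1.121

P = RT/(V_m − b) − a/V_m² = (0.08206)(210.7)/(0.0790 − 0.0168) − 0.204/(0.0790)²
  = 17.290/0.062200 − 32.687 = 277.97 − 32.687 = 245.28 atm
Z = PV_m/(RT) = (245.28)(0.0790)/((0.08206)(210.7)) = 19.377/17.290 = 1.121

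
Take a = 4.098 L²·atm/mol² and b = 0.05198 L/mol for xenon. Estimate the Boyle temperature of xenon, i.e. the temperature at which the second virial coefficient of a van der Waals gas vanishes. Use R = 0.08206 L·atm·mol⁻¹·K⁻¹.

For a van der Waals gas the second virial coefficient B₂ = b − a/(RT) vanishes at T_B = a/(Rb).
T_B = 4.098/(0.08206×0.05198) = 4.098/0.0042655 = 960.7 K

T_B ≈ 960.7 K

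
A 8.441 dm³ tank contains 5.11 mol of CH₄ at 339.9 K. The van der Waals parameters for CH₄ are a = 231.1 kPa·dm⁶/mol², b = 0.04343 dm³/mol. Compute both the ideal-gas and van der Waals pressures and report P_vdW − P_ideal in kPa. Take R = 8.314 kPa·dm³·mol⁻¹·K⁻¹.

ΔP ≈ -38.5 kPa

Ideal: P_ideal = nRT/V = (5.11)(8.314)(339.9)/8.441 = 1710.76 kPa
vdW: P = nRT/(V − nb) − a n²/V² = 14440.5/8.21907 − 6034.51/71.2505 = 1756.95 − 84.6943 = 1672.26 kPa
ΔP = 1672.26 − 1710.76 = -38.5 kPa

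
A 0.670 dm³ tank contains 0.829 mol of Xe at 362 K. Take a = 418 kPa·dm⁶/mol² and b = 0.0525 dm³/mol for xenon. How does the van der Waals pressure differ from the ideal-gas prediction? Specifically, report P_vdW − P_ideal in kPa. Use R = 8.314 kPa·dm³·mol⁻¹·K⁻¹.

ΔP ≈ -381.2 kPa

Ideal: P_ideal = nRT/V = (0.829)(8.314)(362)/0.670 = 3723.90 kPa
vdW: P = nRT/(V − nb) − a n²/V² = 2495.01/0.626478 − 287.267/0.448900 = 3982.60 − 639.935 = 3342.67 kPa
ΔP = 3342.67 − 3723.90 = -381.2 kPa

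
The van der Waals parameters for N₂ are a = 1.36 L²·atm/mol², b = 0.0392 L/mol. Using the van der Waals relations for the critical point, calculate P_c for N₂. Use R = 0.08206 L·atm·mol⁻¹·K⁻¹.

For a van der Waals gas, P_c = a/(27b²).
P_c = 1.36/(27×(0.0392)²) = 1.36/0.041489 = 32.78 atm

P_c ≈ 32.78 atm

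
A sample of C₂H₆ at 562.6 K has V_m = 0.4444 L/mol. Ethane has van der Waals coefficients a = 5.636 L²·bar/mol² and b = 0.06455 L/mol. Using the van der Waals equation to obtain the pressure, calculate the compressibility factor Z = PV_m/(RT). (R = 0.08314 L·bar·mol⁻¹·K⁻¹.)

P = RT/(V_m − b) − a/V_m² = (0.08314)(562.6)/(0.4444 − 0.06455) − 5.636/(0.4444)²
  = 46.775/0.37985 − 28.538 = 123.14 − 28.538 = 94.60 bar
Z = PV_m/(RT) = (94.60)(0.4444)/((0.08314)(562.6)) = 42.040/46.775 = 0.8988

Z ≈ 0.8988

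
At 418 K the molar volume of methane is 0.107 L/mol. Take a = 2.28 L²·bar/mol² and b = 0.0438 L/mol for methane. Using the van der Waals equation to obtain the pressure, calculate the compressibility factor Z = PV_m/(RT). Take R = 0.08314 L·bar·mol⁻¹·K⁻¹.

P = RT/(V_m − b) − a/V_m² = (0.08314)(418)/(0.107 − 0.0438) − 2.28/(0.107)²
  = 34.753/0.063200 − 199.14 = 549.89 − 199.14 = 350.75 bar
Z = PV_m/(RT) = (350.75)(0.107)/((0.08314)(418)) = 37.530/34.753 = 1.080

Z ≈ 1.080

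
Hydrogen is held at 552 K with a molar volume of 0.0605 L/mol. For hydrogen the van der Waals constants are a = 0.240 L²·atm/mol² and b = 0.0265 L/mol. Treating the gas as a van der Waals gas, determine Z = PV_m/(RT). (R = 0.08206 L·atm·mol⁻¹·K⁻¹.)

P = RT/(V_m − b) − a/V_m² = (0.08206)(552)/(0.0605 − 0.0265) − 0.240/(0.0605)²
  = 45.297/0.034000 − 65.569 = 1332.3 − 65.569 = 1266.7 atm
Z = PV_m/(RT) = (1266.7)(0.0605)/((0.08206)(552)) = 76.635/45.297 = 1.692

Z ≈ 1.692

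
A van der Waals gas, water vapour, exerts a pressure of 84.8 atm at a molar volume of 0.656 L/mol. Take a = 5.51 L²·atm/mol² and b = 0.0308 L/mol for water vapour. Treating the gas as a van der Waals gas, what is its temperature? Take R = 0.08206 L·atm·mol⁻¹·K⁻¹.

T = (P + a/V_m²)(V_m − b)/R
P + a/V_m² = 84.8 + 5.51/(0.656)² = 97.604 atm
V_m − b = 0.656 − 0.0308 = 0.62520 L/mol
T = (97.604)(0.62520)/0.08206 = 743.6 K

T ≈ 743.6 K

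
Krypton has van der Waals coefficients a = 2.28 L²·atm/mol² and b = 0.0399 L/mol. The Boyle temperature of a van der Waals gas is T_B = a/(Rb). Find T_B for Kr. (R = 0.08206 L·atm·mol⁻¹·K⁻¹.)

T_B ≈ 696.4 K

For a van der Waals gas the second virial coefficient B₂ = b − a/(RT) vanishes at T_B = a/(Rb).
T_B = 2.28/(0.08206×0.0399) = 2.28/0.0032742 = 696.4 K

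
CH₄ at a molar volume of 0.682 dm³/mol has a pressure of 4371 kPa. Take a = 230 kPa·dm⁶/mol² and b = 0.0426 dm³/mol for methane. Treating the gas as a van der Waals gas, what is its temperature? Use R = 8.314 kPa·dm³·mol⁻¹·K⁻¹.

T ≈ 374.2 K

T = (P + a/V_m²)(V_m − b)/R
P + a/V_m² = 4371 + 230/(0.682)² = 4865.5 kPa
V_m − b = 0.682 − 0.0426 = 0.63940 dm³/mol
T = (4865.5)(0.63940)/8.314 = 374.2 K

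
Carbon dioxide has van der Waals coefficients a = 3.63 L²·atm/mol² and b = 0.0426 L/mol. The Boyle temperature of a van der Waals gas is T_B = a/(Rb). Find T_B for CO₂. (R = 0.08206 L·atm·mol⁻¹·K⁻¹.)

For a van der Waals gas the second virial coefficient B₂ = b − a/(RT) vanishes at T_B = a/(Rb).
T_B = 3.63/(0.08206×0.0426) = 3.63/0.0034958 = 1038 K

T_B ≈ 1038 K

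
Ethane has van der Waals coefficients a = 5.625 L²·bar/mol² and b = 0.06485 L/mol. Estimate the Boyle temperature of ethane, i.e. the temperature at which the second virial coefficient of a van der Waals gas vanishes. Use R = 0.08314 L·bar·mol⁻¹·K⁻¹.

For a van der Waals gas the second virial coefficient B₂ = b − a/(RT) vanishes at T_B = a/(Rb).
T_B = 5.625/(0.08314×0.06485) = 5.625/0.0053916 = 1043 K

T_B ≈ 1043 K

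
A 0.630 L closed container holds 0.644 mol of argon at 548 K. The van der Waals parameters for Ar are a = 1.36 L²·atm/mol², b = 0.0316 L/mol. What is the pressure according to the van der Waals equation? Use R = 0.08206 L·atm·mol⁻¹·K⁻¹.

P = nRT/(V − nb) − a n²/V²
nRT/(V − nb) = (0.644)(0.08206)(548)/(0.630 − 0.644×0.0316) = 28.960/0.60965 = 47.503 atm
a n²/V² = (1.36)(0.644)²/(0.630)² = 1.4211 atm
P = 47.503 − 1.4211 = 46.08 atm

P ≈ 46.08 atm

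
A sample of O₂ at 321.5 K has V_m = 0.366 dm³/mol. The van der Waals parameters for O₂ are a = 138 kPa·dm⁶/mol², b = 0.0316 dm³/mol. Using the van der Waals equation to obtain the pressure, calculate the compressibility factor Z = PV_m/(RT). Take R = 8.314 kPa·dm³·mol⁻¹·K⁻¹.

Z ≈ 0.9534

P = RT/(V_m − b) − a/V_m² = (8.314)(321.5)/(0.366 − 0.0316) − 138/(0.366)²
  = 2673.0/0.33440 − 1030.2 = 7993.4 − 1030.2 = 6963.2 kPa
Z = PV_m/(RT) = (6963.2)(0.366)/((8.314)(321.5)) = 2548.5/2673.0 = 0.9534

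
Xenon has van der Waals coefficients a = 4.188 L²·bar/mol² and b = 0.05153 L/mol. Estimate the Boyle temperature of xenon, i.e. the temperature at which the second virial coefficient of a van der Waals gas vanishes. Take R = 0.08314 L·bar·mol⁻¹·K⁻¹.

T_B ≈ 977.5 K

For a van der Waals gas the second virial coefficient B₂ = b − a/(RT) vanishes at T_B = a/(Rb).
T_B = 4.188/(0.08314×0.05153) = 4.188/0.0042842 = 977.5 K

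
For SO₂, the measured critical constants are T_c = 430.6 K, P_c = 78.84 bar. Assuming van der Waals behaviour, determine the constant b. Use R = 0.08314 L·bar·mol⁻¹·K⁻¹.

From T_c = 8a/(27Rb) and P_c = a/(27b²): b = R T_c/(8 P_c).
b = (0.08314)(430.6)/(8×78.84) = 35.800/630.72 = 0.05676 L/mol

b ≈ 0.05676 L/mol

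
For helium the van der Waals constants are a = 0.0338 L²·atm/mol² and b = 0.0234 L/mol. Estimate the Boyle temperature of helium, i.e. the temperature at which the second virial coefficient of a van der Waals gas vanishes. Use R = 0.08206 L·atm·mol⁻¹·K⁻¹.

T_B ≈ 17.60 K

For a van der Waals gas the second virial coefficient B₂ = b − a/(RT) vanishes at T_B = a/(Rb).
T_B = 0.0338/(0.08206×0.0234) = 0.0338/0.0019202 = 17.60 K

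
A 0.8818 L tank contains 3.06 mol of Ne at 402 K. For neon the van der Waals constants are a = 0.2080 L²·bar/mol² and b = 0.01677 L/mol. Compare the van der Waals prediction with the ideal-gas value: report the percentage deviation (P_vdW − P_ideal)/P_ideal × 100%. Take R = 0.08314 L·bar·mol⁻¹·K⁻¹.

4.02 %

Ideal: P_ideal = nRT/V = (3.06)(0.08314)(402)/0.8818 = 115.981 bar
vdW: P = nRT/(V − nb) − a n²/V² = 102.272/0.830484 − 1.94763/0.777571 = 123.147 − 2.50476 = 120.642 bar
% deviation = (120.642 − 115.981)/115.981 × 100% = 4.02%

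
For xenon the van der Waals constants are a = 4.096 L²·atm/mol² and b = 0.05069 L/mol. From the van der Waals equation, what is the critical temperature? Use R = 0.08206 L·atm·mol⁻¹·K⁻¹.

T_c ≈ 291.8 K

For a van der Waals gas, T_c = 8a/(27Rb).
T_c = 8×4.096/(27×0.08206×0.05069) = 32.768/0.11231 = 291.8 K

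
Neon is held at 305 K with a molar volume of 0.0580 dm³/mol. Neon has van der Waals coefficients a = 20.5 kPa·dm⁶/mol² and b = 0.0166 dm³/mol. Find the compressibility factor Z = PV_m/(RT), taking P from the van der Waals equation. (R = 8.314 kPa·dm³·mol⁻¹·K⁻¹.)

P = RT/(V_m − b) − a/V_m² = (8.314)(305)/(0.0580 − 0.0166) − 20.5/(0.0580)²
  = 2535.8/0.041400 − 6093.9 = 61251 − 6093.9 = 55157 kPa
Z = PV_m/(RT) = (55157)(0.0580)/((8.314)(305)) = 3199.1/2535.8 = 1.262

Z ≈ 1.262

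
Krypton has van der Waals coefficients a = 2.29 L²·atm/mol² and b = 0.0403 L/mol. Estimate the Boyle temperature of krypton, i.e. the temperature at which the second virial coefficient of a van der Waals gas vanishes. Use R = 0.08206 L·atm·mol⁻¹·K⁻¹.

For a van der Waals gas the second virial coefficient B₂ = b − a/(RT) vanishes at T_B = a/(Rb).
T_B = 2.29/(0.08206×0.0403) = 2.29/0.0033070 = 692.5 K

T_B ≈ 692.5 K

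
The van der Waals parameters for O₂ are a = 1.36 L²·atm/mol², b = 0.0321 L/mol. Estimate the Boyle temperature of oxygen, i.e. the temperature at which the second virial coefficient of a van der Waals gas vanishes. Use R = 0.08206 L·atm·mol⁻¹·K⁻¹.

T_B ≈ 516.3 K

For a van der Waals gas the second virial coefficient B₂ = b − a/(RT) vanishes at T_B = a/(Rb).
T_B = 1.36/(0.08206×0.0321) = 1.36/0.0026341 = 516.3 K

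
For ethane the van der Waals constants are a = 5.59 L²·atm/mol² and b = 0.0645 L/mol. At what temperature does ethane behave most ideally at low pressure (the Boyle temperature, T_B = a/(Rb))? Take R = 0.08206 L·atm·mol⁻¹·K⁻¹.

For a van der Waals gas the second virial coefficient B₂ = b − a/(RT) vanishes at T_B = a/(Rb).
T_B = 5.59/(0.08206×0.0645) = 5.59/0.0052929 = 1056 K

T_B ≈ 1056 K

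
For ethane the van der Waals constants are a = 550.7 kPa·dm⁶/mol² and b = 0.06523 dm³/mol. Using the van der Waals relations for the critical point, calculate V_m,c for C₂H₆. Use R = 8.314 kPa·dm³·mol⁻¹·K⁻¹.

V_m,c ≈ 0.1957 dm³/mol

For a van der Waals gas, V_m,c = 3b.
V_m,c = 3×0.06523 = 0.1957 dm³/mol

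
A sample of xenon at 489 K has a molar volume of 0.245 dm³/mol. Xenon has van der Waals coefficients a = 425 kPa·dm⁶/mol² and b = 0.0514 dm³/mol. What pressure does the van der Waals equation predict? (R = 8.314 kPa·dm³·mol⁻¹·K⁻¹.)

P ≈ 13919 kPa

P = RT/(V_m − b) − a/V_m²
RT/(V_m − b) = (8.314)(489)/(0.245 − 0.0514) = 4065.5/0.19360 = 20999 kPa
a/V_m² = 425/(0.245)² = 7080.4 kPa
P = 20999 − 7080.4 = 13919 kPa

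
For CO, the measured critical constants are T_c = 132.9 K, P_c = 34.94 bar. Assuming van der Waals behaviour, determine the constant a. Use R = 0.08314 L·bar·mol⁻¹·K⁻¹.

a ≈ 1.474 L²·bar/mol²

From T_c = 8a/(27Rb) and P_c = a/(27b²): a = 27 R² T_c²/(64 P_c).
a = 27×(0.08314)²×(132.9)²/(64×34.94) = 3296.4/2236.2 = 1.474 L²·bar/mol²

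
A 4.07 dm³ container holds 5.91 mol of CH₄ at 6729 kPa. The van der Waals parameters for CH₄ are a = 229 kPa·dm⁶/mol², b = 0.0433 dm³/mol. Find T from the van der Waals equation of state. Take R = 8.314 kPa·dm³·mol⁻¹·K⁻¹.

T ≈ 559.8 K

T = (P + a n²/V²)(V − nb)/(nR)
P + a n²/V² = 6729 + (229)(5.91)²/(4.07)² = 7211.9 kPa
V − nb = 4.07 − (5.91)(0.0433) = 3.8141 dm³
T = (7211.9)(3.8141)/((5.91)(8.314)) = 559.8 K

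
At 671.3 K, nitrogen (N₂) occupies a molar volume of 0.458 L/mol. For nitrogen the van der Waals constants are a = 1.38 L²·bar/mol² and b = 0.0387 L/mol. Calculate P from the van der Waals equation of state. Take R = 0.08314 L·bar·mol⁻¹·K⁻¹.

P = RT/(V_m − b) − a/V_m²
RT/(V_m − b) = (0.08314)(671.3)/(0.458 − 0.0387) = 55.812/0.41930 = 133.11 bar
a/V_m² = 1.38/(0.458)² = 6.5788 bar
P = 133.11 − 6.5788 = 126.5 bar

P ≈ 126.5 bar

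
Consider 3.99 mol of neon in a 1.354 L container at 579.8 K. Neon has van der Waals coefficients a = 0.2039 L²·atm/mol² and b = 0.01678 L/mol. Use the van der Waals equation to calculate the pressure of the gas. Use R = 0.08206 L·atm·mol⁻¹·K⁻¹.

P ≈ 145.7 atm

P = nRT/(V − nb) − a n²/V²
nRT/(V − nb) = (3.99)(0.08206)(579.8)/(1.354 − 3.99×0.01678) = 189.84/1.2870 = 147.51 atm
a n²/V² = (0.2039)(3.99)²/(1.354)² = 1.7706 atm
P = 147.51 − 1.7706 = 145.7 atm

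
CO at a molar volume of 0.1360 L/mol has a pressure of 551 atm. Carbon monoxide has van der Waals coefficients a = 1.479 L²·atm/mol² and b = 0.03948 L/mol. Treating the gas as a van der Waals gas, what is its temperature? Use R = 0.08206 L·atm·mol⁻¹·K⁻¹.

T = (P + a/V_m²)(V_m − b)/R
P + a/V_m² = 551 + 1.479/(0.1360)² = 630.96 atm
V_m − b = 0.1360 − 0.03948 = 0.096520 L/mol
T = (630.96)(0.096520)/0.08206 = 742.1 K

T ≈ 742.1 K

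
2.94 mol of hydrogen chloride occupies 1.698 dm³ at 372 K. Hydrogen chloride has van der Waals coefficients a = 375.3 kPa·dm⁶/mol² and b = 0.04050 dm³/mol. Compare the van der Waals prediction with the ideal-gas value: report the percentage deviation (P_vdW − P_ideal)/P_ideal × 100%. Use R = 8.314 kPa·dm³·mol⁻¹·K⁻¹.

Ideal: P_ideal = nRT/V = (2.94)(8.314)(372)/1.698 = 5355.04 kPa
vdW: P = nRT/(V − nb) − a n²/V² = 9092.86/1.57893 − 3243.94/2.88320 = 5758.87 − 1125.12 = 4633.75 kPa
% deviation = (4633.75 − 5355.04)/5355.04 × 100% = -13.47%

-13.47 %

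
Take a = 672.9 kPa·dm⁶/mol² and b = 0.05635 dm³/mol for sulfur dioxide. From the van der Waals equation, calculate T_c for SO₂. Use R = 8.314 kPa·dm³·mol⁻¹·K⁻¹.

For a van der Waals gas, T_c = 8a/(27Rb).
T_c = 8×672.9/(27×8.314×0.05635) = 5383.2/12.649 = 425.6 K

T_c ≈ 425.6 K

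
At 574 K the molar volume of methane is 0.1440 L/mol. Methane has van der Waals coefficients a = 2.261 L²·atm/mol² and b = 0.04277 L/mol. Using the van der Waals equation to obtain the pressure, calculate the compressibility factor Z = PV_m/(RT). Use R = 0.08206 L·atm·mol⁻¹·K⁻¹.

Z ≈ 1.089

P = RT/(V_m − b) − a/V_m² = (0.08206)(574)/(0.1440 − 0.04277) − 2.261/(0.1440)²
  = 47.102/0.10123 − 109.04 = 465.30 − 109.04 = 356.26 atm
Z = PV_m/(RT) = (356.26)(0.1440)/((0.08206)(574)) = 51.301/47.102 = 1.089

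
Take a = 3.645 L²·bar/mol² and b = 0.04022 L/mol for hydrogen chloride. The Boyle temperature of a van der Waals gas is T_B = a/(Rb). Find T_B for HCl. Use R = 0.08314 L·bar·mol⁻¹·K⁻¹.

T_B ≈ 1090 K

For a van der Waals gas the second virial coefficient B₂ = b − a/(RT) vanishes at T_B = a/(Rb).
T_B = 3.645/(0.08314×0.04022) = 3.645/0.0033439 = 1090 K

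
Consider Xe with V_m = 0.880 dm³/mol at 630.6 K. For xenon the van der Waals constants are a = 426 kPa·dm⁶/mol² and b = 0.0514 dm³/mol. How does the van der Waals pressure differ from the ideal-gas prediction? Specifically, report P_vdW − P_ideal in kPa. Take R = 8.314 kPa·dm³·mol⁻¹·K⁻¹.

ΔP ≈ -180.5 kPa

Ideal: P_ideal = RT/V_m = (8.314)(630.6)/0.880 = 5957.74 kPa
vdW: P = RT/(V_m − b) − a/V_m² = 5242.81/0.828600 − 426/0.774400 = 6327.31 − 550.103 = 5777.21 kPa
ΔP = 5777.21 − 5957.74 = -180.5 kPa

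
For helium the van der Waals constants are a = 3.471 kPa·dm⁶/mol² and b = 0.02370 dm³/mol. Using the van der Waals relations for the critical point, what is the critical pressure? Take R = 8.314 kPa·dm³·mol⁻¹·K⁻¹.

For a van der Waals gas, P_c = a/(27b²).
P_c = 3.471/(27×(0.02370)²) = 3.471/0.015166 = 228.9 kPa

P_c ≈ 228.9 kPa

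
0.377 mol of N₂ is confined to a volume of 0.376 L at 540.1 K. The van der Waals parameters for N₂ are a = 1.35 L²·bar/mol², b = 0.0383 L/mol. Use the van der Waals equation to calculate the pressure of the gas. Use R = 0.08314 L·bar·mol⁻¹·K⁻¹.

P = nRT/(V − nb) − a n²/V²
nRT/(V − nb) = (0.377)(0.08314)(540.1)/(0.376 − 0.377×0.0383) = 16.929/0.36156 = 46.822 bar
a n²/V² = (1.35)(0.377)²/(0.376)² = 1.3572 bar
P = 46.822 − 1.3572 = 45.46 bar

P ≈ 45.46 bar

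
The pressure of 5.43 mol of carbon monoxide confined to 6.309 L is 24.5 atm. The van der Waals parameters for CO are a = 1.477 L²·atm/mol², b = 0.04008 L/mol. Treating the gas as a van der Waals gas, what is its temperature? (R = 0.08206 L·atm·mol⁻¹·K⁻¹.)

T ≈ 349.9 K

T = (P + a n²/V²)(V − nb)/(nR)
P + a n²/V² = 24.5 + (1.477)(5.43)²/(6.309)² = 25.594 atm
V − nb = 6.309 − (5.43)(0.04008) = 6.0914 L
T = (25.594)(6.0914)/((5.43)(0.08206)) = 349.9 K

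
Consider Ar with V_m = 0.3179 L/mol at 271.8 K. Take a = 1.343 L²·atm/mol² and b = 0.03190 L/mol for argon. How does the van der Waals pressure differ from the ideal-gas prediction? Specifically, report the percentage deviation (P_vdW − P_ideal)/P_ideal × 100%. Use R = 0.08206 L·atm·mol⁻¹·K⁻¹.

-7.79 %

Ideal: P_ideal = RT/V_m = (0.08206)(271.8)/0.3179 = 70.1601 atm
vdW: P = RT/(V_m − b) − a/V_m² = 22.3039/0.286000 − 1.343/0.101060 = 77.9857 − 13.2891 = 64.6966 atm
% deviation = (64.6966 − 70.1601)/70.1601 × 100% = -7.79%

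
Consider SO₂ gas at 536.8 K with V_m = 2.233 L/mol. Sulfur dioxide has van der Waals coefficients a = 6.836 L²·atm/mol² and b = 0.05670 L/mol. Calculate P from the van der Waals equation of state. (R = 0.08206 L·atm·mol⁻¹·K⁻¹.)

P = RT/(V_m − b) − a/V_m²
RT/(V_m − b) = (0.08206)(536.8)/(2.233 − 0.05670) = 44.050/2.1763 = 20.241 atm
a/V_m² = 6.836/(2.233)² = 1.3710 atm
P = 20.241 − 1.3710 = 18.87 atm

P ≈ 18.87 atm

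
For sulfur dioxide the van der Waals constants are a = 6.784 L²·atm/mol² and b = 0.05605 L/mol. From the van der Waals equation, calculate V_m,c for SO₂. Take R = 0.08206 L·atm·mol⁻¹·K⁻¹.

For a van der Waals gas, V_m,c = 3b.
V_m,c = 3×0.05605 = 0.1682 L/mol

V_m,c ≈ 0.1682 L/mol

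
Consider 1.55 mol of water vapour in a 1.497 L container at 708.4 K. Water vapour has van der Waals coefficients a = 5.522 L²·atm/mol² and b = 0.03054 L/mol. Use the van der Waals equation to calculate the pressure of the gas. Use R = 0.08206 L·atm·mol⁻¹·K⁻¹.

P ≈ 56.23 atm

P = nRT/(V − nb) − a n²/V²
nRT/(V − nb) = (1.55)(0.08206)(708.4)/(1.497 − 1.55×0.03054) = 90.104/1.4497 = 62.154 atm
a n²/V² = (5.522)(1.55)²/(1.497)² = 5.9199 atm
P = 62.154 − 5.9199 = 56.23 atm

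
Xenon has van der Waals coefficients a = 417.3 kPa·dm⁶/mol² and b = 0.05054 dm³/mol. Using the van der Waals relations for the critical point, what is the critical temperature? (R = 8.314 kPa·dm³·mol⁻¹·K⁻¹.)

T_c ≈ 294.3 K

For a van der Waals gas, T_c = 8a/(27Rb).
T_c = 8×417.3/(27×8.314×0.05054) = 3338.4/11.345 = 294.3 K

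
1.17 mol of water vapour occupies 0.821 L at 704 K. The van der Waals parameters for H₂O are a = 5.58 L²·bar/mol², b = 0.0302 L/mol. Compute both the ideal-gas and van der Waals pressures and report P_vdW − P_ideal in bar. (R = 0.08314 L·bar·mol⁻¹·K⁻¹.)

Ideal: P_ideal = nRT/V = (1.17)(0.08314)(704)/0.821 = 83.4114 bar
vdW: P = nRT/(V − nb) − a n²/V² = 68.4808/0.785666 − 7.63846/0.674041 = 87.1627 − 11.3323 = 75.8304 bar
ΔP = 75.8304 − 83.4114 = -7.581 bar

ΔP ≈ -7.581 bar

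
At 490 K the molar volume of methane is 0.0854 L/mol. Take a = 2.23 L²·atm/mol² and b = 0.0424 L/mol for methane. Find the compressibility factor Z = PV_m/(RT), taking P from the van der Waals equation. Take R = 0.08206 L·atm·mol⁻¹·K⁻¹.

Z ≈ 1.337

P = RT/(V_m − b) − a/V_m² = (0.08206)(490)/(0.0854 − 0.0424) − 2.23/(0.0854)²
  = 40.209/0.043000 − 305.77 = 935.09 − 305.77 = 629.32 atm
Z = PV_m/(RT) = (629.32)(0.0854)/((0.08206)(490)) = 53.744/40.209 = 1.337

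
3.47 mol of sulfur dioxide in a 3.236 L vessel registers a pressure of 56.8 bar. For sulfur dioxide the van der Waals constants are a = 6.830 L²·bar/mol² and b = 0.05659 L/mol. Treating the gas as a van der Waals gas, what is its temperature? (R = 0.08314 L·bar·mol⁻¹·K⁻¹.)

T ≈ 681.2 K

T = (P + a n²/V²)(V − nb)/(nR)
P + a n²/V² = 56.8 + (6.830)(3.47)²/(3.236)² = 64.653 bar
V − nb = 3.236 − (3.47)(0.05659) = 3.0396 L
T = (64.653)(3.0396)/((3.47)(0.08314)) = 681.2 K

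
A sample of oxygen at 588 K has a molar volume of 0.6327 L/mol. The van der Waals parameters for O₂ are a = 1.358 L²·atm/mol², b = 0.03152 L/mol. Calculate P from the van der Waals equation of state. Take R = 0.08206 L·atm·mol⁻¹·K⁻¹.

P ≈ 76.87 atm

P = RT/(V_m − b) − a/V_m²
RT/(V_m − b) = (0.08206)(588)/(0.6327 − 0.03152) = 48.251/0.60118 = 80.260 atm
a/V_m² = 1.358/(0.6327)² = 3.3924 atm
P = 80.260 − 3.3924 = 76.87 atm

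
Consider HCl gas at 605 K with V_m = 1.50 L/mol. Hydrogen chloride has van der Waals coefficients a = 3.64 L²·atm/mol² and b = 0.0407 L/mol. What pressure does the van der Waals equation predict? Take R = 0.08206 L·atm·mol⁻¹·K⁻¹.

P = RT/(V_m − b) − a/V_m²
RT/(V_m − b) = (0.08206)(605)/(1.50 − 0.0407) = 49.646/1.4593 = 34.020 atm
a/V_m² = 3.64/(1.50)² = 1.6178 atm
P = 34.020 − 1.6178 = 32.40 atm

P ≈ 32.40 atm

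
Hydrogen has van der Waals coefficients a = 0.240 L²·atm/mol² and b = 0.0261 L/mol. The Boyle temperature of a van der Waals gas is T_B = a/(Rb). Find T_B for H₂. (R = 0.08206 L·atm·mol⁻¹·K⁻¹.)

T_B ≈ 112.1 K

For a van der Waals gas the second virial coefficient B₂ = b − a/(RT) vanishes at T_B = a/(Rb).
T_B = 0.240/(0.08206×0.0261) = 0.240/0.0021418 = 112.1 K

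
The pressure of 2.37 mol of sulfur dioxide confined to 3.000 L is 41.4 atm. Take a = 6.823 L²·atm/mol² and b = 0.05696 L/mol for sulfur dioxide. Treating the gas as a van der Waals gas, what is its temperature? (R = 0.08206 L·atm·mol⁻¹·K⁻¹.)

T ≈ 672.6 K

T = (P + a n²/V²)(V − nb)/(nR)
P + a n²/V² = 41.4 + (6.823)(2.37)²/(3.000)² = 45.658 atm
V − nb = 3.000 − (2.37)(0.05696) = 2.8650 L
T = (45.658)(2.8650)/((2.37)(0.08206)) = 672.6 K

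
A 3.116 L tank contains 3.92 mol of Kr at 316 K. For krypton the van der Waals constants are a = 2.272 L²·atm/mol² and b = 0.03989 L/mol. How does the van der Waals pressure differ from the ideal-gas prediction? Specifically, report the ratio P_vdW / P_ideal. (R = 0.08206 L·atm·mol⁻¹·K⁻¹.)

P_vdW / P_ideal ≈ 0.9426

Ideal: P_ideal = nRT/V = (3.92)(0.08206)(316)/3.116 = 32.6217 atm
vdW: P = nRT/(V − nb) − a n²/V² = 101.649/2.95963 − 34.9125/9.70946 = 34.3452 − 3.59572 = 30.7495 atm
Ratio = 30.7495/32.6217 = 0.9426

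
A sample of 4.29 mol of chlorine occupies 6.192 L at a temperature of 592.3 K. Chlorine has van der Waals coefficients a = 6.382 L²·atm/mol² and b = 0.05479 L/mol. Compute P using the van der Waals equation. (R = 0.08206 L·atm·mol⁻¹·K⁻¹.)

P ≈ 31.94 atm

P = nRT/(V − nb) − a n²/V²
nRT/(V − nb) = (4.29)(0.08206)(592.3)/(6.192 − 4.29×0.05479) = 208.51/5.9570 = 35.003 atm
a n²/V² = (6.382)(4.29)²/(6.192)² = 3.0634 atm
P = 35.003 − 3.0634 = 31.94 atm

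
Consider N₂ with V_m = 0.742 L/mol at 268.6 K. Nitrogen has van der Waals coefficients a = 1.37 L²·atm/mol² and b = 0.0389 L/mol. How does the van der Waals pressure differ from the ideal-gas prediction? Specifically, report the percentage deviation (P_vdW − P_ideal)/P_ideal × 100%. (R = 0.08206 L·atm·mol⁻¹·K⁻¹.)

Ideal: P_ideal = RT/V_m = (0.08206)(268.6)/0.742 = 29.7053 atm
vdW: P = RT/(V_m − b) − a/V_m² = 22.0413/0.703100 − 1.37/0.550564 = 31.3487 − 2.48836 = 28.8603 atm
% deviation = (28.8603 − 29.7053)/29.7053 × 100% = -2.84%

-2.84 %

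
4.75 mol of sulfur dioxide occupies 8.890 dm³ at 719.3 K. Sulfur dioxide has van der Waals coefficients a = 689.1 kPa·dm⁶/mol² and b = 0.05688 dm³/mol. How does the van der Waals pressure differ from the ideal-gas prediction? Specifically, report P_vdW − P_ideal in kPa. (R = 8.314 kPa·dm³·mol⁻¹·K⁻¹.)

ΔP ≈ -96.6 kPa

Ideal: P_ideal = nRT/V = (4.75)(8.314)(719.3)/8.890 = 3195.30 kPa
vdW: P = nRT/(V − nb) − a n²/V² = 28406.2/8.61982 − 15547.8/79.0321 = 3295.45 − 196.728 = 3098.72 kPa
ΔP = 3098.72 − 3195.30 = -96.6 kPa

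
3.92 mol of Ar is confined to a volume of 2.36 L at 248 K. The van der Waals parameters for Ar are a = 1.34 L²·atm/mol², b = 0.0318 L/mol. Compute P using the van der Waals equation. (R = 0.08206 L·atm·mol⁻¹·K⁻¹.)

P ≈ 31.99 atm

P = nRT/(V − nb) − a n²/V²
nRT/(V − nb) = (3.92)(0.08206)(248)/(2.36 − 3.92×0.0318) = 79.775/2.2353 = 35.689 atm
a n²/V² = (1.34)(3.92)²/(2.36)² = 3.6970 atm
P = 35.689 − 3.6970 = 31.99 atm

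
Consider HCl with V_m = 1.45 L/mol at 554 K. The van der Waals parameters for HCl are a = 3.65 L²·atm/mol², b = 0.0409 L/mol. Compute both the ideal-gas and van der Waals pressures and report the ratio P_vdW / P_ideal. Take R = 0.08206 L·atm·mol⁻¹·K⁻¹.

P_vdW / P_ideal ≈ 0.9737

Ideal: P_ideal = RT/V_m = (0.08206)(554)/1.45 = 31.3526 atm
vdW: P = RT/(V_m − b) − a/V_m² = 45.4612/1.40910 − 3.65/2.10250 = 32.2626 − 1.73603 = 30.5266 atm
Ratio = 30.5266/31.3526 = 0.9737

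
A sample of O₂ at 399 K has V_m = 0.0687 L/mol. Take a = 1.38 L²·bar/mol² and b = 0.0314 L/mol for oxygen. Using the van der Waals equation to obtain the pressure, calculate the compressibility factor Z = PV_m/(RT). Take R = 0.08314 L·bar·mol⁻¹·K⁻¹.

Z ≈ 1.236

P = RT/(V_m − b) − a/V_m² = (0.08314)(399)/(0.0687 − 0.0314) − 1.38/(0.0687)²
  = 33.173/0.037300 − 292.39 = 889.36 − 292.39 = 596.97 bar
Z = PV_m/(RT) = (596.97)(0.0687)/((0.08314)(399)) = 41.012/33.173 = 1.236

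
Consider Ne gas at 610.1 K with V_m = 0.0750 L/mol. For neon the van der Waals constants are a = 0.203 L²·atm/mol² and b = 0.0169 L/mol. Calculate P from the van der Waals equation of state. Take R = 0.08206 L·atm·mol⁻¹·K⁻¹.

P = RT/(V_m − b) − a/V_m²
RT/(V_m − b) = (0.08206)(610.1)/(0.0750 − 0.0169) = 50.065/0.058100 = 861.70 atm
a/V_m² = 0.203/(0.0750)² = 36.089 atm
P = 861.70 − 36.089 = 825.6 atm

P ≈ 825.6 atm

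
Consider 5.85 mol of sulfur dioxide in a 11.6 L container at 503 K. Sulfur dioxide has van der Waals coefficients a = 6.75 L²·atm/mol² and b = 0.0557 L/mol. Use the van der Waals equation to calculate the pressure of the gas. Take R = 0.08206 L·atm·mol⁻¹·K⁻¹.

P = nRT/(V − nb) − a n²/V²
nRT/(V − nb) = (5.85)(0.08206)(503)/(11.6 − 5.85×0.0557) = 241.47/11.274 = 21.418 atm
a n²/V² = (6.75)(5.85)²/(11.6)² = 1.7167 atm
P = 21.418 − 1.7167 = 19.70 atm

P ≈ 19.70 atm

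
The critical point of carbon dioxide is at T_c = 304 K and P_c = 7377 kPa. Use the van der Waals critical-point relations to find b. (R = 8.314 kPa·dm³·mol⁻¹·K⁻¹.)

From T_c = 8a/(27Rb) and P_c = a/(27b²): b = R T_c/(8 P_c).
b = (8.314)(304)/(8×7377) = 2527.5/59016 = 0.04283 dm³/mol

b ≈ 0.04283 dm³/mol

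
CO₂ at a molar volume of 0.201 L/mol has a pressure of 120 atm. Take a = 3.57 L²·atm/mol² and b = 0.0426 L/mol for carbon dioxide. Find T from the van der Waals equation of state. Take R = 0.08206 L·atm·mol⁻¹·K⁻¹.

T ≈ 402.2 K

T = (P + a/V_m²)(V_m − b)/R
P + a/V_m² = 120 + 3.57/(0.201)² = 208.36 atm
V_m − b = 0.201 − 0.0426 = 0.15840 L/mol
T = (208.36)(0.15840)/0.08206 = 402.2 K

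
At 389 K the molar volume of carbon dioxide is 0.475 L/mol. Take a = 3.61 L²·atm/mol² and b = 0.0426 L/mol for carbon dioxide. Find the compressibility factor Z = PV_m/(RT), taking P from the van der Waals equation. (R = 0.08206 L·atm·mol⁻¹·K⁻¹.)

Z ≈ 0.8604

P = RT/(V_m − b) − a/V_m² = (0.08206)(389)/(0.475 − 0.0426) − 3.61/(0.475)²
  = 31.921/0.43240 − 16.000 = 73.823 − 16.000 = 57.823 atm
Z = PV_m/(RT) = (57.823)(0.475)/((0.08206)(389)) = 27.466/31.921 = 0.8604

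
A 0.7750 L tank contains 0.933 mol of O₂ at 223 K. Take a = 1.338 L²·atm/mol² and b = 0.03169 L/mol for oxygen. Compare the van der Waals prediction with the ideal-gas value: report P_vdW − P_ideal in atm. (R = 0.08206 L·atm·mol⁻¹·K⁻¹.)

ΔP ≈ -1.065 atm

Ideal: P_ideal = nRT/V = (0.933)(0.08206)(223)/0.7750 = 22.0301 atm
vdW: P = nRT/(V − nb) − a n²/V² = 17.0733/0.745433 − 1.16471/0.600625 = 22.9039 − 1.93916 = 20.9647 atm
ΔP = 20.9647 − 22.0301 = -1.065 atm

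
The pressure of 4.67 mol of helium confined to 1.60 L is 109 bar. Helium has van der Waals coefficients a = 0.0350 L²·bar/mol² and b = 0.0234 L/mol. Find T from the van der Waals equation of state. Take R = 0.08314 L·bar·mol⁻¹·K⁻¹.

T = (P + a n²/V²)(V − nb)/(nR)
P + a n²/V² = 109 + (0.0350)(4.67)²/(1.60)² = 109.30 bar
V − nb = 1.60 − (4.67)(0.0234) = 1.4907 L
T = (109.30)(1.4907)/((4.67)(0.08314)) = 419.6 K

T ≈ 419.6 K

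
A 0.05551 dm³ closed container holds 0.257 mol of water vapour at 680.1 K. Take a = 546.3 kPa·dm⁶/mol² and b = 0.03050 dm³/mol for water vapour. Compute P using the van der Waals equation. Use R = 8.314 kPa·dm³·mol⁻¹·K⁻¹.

P = nRT/(V − nb) − a n²/V²
nRT/(V − nb) = (0.257)(8.314)(680.1)/(0.05551 − 0.257×0.03050) = 1453.2/0.047672 = 30483 kPa
a n²/V² = (546.3)(0.257)²/(0.05551)² = 11710 kPa
P = 30483 − 11710 = 18773 kPa

P ≈ 18773 kPa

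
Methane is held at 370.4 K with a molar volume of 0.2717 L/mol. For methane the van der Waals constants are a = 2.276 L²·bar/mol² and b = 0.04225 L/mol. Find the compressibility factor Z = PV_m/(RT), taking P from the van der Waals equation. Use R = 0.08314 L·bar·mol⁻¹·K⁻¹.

P = RT/(V_m − b) − a/V_m² = (0.08314)(370.4)/(0.2717 − 0.04225) − 2.276/(0.2717)²
  = 30.795/0.22945 − 30.831 = 134.21 − 30.831 = 103.38 bar
Z = PV_m/(RT) = (103.38)(0.2717)/((0.08314)(370.4)) = 28.088/30.795 = 0.9121

Z ≈ 0.9121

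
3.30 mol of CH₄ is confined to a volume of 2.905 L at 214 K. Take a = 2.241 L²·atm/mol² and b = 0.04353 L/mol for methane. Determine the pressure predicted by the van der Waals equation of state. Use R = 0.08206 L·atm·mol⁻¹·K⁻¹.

P ≈ 18.09 atm

P = nRT/(V − nb) − a n²/V²
nRT/(V − nb) = (3.30)(0.08206)(214)/(2.905 − 3.30×0.04353) = 57.951/2.7614 = 20.986 atm
a n²/V² = (2.241)(3.30)²/(2.905)² = 2.8919 atm
P = 20.986 − 2.8919 = 18.09 atm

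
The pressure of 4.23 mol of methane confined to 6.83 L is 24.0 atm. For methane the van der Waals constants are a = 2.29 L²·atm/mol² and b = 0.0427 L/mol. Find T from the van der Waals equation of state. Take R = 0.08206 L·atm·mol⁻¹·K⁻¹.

T = (P + a n²/V²)(V − nb)/(nR)
P + a n²/V² = 24.0 + (2.29)(4.23)²/(6.83)² = 24.878 atm
V − nb = 6.83 − (4.23)(0.0427) = 6.6494 L
T = (24.878)(6.6494)/((4.23)(0.08206)) = 476.6 K

T ≈ 476.6 K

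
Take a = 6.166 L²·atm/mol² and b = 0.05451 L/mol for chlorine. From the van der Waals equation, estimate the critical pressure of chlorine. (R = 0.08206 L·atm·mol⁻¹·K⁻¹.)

For a van der Waals gas, P_c = a/(27b²).
P_c = 6.166/(27×(0.05451)²) = 6.166/0.080226 = 76.86 atm

P_c ≈ 76.86 atm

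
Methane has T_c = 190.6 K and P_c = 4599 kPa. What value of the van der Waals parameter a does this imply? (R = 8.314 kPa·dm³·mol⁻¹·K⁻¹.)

a ≈ 230.3 kPa·dm⁶/mol²

From T_c = 8a/(27Rb) and P_c = a/(27b²): a = 27 R² T_c²/(64 P_c).
a = 27×(8.314)²×(190.6)²/(64×4599) = 67799985/294336 = 230.3 kPa·dm⁶/mol²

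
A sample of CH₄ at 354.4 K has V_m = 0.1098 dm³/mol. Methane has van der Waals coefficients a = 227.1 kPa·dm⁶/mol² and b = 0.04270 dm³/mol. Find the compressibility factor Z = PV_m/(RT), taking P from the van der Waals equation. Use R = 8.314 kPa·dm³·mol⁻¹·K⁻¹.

Z ≈ 0.9344

P = RT/(V_m − b) − a/V_m² = (8.314)(354.4)/(0.1098 − 0.04270) − 227.1/(0.1098)²
  = 2946.5/0.067100 − 18837 = 43912 − 18837 = 25075 kPa
Z = PV_m/(RT) = (25075)(0.1098)/((8.314)(354.4)) = 2753.2/2946.5 = 0.9344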